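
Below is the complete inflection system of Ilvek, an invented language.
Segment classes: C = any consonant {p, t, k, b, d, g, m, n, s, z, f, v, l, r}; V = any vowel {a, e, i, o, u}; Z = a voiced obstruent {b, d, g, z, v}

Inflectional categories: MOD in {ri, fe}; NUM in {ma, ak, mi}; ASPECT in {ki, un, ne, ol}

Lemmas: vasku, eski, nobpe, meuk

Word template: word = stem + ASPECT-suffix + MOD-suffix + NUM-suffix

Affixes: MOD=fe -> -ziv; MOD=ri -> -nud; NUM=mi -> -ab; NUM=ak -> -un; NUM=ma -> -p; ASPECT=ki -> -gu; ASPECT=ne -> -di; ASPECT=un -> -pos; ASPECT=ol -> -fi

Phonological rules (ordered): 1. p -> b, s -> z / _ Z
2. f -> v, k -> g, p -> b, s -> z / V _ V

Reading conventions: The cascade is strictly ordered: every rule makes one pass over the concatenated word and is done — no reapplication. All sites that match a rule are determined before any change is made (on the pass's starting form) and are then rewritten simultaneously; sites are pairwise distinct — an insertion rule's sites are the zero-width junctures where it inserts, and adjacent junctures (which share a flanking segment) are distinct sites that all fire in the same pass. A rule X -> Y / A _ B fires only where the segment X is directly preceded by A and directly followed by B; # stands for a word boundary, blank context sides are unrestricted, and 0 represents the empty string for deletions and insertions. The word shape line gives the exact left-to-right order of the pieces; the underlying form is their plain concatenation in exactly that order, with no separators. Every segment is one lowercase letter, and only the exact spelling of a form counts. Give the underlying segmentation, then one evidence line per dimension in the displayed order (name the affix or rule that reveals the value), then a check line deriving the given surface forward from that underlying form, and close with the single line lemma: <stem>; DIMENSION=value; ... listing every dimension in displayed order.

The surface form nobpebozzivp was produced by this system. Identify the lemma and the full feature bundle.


underlying: nobpe-pos-ziv-p
MOD=fe - signalled by the affix -ziv
NUM=ma - signalled by the affix -p
ASPECT=un - signalled by the affix -pos
check: nobpeposzivp -> nobpepozzivp -> nobpebozzivp
lemma: nobpe; MOD=fe; NUM=ma; ASPECT=un


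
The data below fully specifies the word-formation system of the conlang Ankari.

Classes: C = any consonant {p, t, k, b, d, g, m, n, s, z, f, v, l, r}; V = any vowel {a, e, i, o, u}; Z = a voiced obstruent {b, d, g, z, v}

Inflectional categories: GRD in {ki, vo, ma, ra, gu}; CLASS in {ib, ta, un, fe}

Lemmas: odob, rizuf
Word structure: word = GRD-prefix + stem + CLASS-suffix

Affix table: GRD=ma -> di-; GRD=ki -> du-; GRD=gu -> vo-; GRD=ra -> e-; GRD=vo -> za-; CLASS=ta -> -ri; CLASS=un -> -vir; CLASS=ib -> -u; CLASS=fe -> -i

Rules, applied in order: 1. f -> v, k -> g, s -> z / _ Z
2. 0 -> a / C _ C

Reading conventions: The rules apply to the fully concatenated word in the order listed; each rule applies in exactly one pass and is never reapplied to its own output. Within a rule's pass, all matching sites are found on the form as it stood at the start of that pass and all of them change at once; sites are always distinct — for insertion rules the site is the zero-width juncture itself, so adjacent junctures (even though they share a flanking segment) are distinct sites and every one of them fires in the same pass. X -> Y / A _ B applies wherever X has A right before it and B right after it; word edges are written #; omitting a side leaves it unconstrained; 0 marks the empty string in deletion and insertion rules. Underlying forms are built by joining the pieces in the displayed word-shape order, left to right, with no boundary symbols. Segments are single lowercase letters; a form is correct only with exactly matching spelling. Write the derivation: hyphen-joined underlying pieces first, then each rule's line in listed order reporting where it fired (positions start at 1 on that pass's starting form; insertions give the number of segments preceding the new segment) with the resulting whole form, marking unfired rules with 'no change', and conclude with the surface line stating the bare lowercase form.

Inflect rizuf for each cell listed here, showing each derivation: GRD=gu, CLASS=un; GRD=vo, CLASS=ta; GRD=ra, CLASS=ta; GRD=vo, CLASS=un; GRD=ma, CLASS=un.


cell GRD=gu, CLASS=un:
underlying: vo-rizuf-vir
1. f -> v, k -> g, s -> z / _ Z: fires at position(s) 7: vorizuvvir
2. 0 -> a / C _ C: inserts after position(s) 7: vorizuvavir
surface: vorizuvavir

cell GRD=vo, CLASS=ta:
underlying: za-rizuf-ri
1. f -> v, k -> g, s -> z / _ Z: no change
2. 0 -> a / C _ C: inserts after position(s) 7: zarizufari
surface: zarizufari

cell GRD=ra, CLASS=ta:
underlying: e-rizuf-ri
1. f -> v, k -> g, s -> z / _ Z: no change
2. 0 -> a / C _ C: inserts after position(s) 6: erizufari
surface: erizufari

cell GRD=vo, CLASS=un:
underlying: za-rizuf-vir
1. f -> v, k -> g, s -> z / _ Z: fires at position(s) 7: zarizuvvir
2. 0 -> a / C _ C: inserts after position(s) 7: zarizuvavir
surface: zarizuvavir

cell GRD=ma, CLASS=un:
underlying: di-rizuf-vir
1. f -> v, k -> g, s -> z / _ Z: fires at position(s) 7: dirizuvvir
2. 0 -> a / C _ C: inserts after position(s) 7: dirizuvavir
surface: dirizuvavir


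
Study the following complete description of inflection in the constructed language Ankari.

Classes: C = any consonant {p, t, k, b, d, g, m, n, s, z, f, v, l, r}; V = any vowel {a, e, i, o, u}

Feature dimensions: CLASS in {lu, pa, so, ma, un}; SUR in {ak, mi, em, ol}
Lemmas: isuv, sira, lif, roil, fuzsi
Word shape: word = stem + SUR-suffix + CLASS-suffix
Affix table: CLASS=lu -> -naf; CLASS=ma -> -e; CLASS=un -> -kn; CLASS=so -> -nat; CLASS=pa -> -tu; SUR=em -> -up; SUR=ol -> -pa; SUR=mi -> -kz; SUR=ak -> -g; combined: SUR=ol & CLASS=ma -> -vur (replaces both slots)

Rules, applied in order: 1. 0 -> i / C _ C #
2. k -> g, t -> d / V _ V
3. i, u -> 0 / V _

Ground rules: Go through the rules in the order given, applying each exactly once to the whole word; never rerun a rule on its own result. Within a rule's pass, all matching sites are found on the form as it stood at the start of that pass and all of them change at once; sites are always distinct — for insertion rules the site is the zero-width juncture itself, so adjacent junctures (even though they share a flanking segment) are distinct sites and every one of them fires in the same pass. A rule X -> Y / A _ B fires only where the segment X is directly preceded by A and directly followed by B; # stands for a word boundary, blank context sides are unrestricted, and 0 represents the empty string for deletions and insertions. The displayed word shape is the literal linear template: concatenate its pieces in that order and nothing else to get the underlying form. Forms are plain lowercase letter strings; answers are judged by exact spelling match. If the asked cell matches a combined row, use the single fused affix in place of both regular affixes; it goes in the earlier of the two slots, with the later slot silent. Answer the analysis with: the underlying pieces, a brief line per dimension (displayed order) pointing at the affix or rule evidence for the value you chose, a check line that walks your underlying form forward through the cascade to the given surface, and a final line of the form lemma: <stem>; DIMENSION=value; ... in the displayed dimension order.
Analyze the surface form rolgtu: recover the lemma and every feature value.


underlying: roil-g-tu
CLASS=pa - signalled by the affix -tu
SUR=ak - signalled by the affix -g
check: roilgtu -> roilgtu -> roilgtu -> rolgtu
lemma: roil; CLASS=pa; SUR=ak


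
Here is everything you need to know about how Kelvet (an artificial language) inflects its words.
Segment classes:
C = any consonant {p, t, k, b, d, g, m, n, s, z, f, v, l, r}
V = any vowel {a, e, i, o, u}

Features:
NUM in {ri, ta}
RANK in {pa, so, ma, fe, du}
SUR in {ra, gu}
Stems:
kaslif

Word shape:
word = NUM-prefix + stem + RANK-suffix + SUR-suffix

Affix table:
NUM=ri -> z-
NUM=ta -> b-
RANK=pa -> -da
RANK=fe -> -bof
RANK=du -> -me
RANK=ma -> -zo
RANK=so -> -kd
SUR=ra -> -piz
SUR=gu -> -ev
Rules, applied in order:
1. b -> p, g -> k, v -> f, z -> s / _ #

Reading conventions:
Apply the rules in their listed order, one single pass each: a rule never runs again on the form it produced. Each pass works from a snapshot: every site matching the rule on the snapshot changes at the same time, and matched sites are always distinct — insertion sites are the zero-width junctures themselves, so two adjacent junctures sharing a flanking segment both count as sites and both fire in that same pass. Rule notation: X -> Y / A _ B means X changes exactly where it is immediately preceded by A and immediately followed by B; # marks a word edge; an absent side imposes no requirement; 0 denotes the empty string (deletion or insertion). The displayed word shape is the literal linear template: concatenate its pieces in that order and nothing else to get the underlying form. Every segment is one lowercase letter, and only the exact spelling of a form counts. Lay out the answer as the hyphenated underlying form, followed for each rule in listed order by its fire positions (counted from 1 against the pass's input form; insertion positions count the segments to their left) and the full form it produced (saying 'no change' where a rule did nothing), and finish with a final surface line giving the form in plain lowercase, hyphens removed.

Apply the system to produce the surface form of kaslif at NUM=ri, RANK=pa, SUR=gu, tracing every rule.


underlying: z-kaslif-da-ev
1. b -> p, g -> k, v -> f, z -> s / _ #: fires at position(s) 11: zkaslifdaef
surface: zkaslifdaef


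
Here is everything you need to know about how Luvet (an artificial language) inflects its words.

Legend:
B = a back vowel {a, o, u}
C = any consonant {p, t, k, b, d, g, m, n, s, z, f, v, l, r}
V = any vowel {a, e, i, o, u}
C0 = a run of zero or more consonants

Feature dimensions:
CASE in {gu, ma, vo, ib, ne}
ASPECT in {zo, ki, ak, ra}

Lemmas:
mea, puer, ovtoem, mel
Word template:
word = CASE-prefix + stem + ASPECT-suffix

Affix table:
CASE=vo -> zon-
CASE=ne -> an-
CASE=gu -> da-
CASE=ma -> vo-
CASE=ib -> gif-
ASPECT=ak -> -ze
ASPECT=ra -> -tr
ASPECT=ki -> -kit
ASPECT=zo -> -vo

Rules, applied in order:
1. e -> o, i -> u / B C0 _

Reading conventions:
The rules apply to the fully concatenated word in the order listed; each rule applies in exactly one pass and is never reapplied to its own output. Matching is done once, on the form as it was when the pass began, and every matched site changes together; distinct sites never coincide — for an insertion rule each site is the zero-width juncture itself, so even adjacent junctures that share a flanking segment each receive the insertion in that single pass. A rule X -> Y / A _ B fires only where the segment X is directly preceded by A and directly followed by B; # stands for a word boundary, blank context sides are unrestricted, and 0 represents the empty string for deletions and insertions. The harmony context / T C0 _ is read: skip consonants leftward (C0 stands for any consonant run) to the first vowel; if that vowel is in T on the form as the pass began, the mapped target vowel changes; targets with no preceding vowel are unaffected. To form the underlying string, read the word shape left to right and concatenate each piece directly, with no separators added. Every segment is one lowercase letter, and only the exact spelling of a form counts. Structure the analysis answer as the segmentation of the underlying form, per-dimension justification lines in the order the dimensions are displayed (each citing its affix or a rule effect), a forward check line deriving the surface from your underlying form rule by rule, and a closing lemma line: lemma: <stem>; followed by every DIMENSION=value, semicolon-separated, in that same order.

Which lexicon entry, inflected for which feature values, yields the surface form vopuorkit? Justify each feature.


underlying: vo-puer-kit
CASE=ma - signalled by the affix vo-
ASPECT=ki - signalled by the affix -kit
check: vopuerkit -> vopuorkit
lemma: puer; CASE=ma; ASPECT=ki


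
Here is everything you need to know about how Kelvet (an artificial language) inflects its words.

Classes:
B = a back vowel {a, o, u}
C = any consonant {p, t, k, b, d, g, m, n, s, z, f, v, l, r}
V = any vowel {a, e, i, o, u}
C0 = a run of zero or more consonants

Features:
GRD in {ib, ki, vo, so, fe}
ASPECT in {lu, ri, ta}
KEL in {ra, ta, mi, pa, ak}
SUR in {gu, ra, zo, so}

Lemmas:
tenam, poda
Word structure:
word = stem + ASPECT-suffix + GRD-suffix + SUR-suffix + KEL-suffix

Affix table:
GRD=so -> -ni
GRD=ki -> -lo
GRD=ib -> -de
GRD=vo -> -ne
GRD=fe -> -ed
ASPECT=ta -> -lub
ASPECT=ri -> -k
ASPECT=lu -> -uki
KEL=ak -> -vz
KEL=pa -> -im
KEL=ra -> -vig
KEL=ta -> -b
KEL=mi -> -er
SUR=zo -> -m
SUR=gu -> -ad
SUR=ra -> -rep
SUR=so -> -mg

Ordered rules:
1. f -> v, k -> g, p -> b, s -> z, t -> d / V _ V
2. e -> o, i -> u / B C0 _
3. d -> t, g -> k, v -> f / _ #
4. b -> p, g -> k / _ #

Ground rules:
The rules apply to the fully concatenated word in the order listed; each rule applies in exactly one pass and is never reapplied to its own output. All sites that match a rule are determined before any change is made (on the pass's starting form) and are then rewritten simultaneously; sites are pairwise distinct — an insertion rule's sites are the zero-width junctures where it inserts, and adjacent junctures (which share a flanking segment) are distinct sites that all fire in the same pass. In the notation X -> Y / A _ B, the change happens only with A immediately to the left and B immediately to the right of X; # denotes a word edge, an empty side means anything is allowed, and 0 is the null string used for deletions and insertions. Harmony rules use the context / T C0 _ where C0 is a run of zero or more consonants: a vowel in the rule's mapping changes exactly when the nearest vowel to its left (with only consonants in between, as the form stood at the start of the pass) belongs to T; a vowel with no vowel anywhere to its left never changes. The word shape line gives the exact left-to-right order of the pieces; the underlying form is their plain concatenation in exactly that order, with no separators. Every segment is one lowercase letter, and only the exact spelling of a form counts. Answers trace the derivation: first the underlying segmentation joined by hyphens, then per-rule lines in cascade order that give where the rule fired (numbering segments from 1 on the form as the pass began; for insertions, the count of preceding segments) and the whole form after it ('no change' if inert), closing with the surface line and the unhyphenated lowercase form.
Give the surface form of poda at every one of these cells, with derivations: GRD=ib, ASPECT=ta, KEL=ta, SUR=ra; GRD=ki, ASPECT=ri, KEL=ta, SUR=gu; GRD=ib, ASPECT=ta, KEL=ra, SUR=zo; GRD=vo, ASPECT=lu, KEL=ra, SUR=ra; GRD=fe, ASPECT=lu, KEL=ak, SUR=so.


cell GRD=ib, ASPECT=ta, KEL=ta, SUR=ra:
underlying: poda-lub-de-rep-b
1. f -> v, k -> g, p -> b, s -> z, t -> d / V _ V: no change
2. e -> o, i -> u / B C0 _: fires at position(s) 9: podalubdorepb
3. d -> t, g -> k, v -> f / _ #: no change
4. b -> p, g -> k / _ #: fires at position(s) 13: podalubdorepp
surface: podalubdorepp

cell GRD=ki, ASPECT=ri, KEL=ta, SUR=gu:
underlying: poda-k-lo-ad-b
1. f -> v, k -> g, p -> b, s -> z, t -> d / V _ V: no change
2. e -> o, i -> u / B C0 _: no change
3. d -> t, g -> k, v -> f / _ #: no change
4. b -> p, g -> k / _ #: fires at position(s) 10: podakloadp
surface: podakloadp

cell GRD=ib, ASPECT=ta, KEL=ra, SUR=zo:
underlying: poda-lub-de-m-vig
1. f -> v, k -> g, p -> b, s -> z, t -> d / V _ V: no change
2. e -> o, i -> u / B C0 _: fires at position(s) 9: podalubdomvig
3. d -> t, g -> k, v -> f / _ #: fires at position(s) 13: podalubdomvik
4. b -> p, g -> k / _ #: no change
surface: podalubdomvik

cell GRD=vo, ASPECT=lu, KEL=ra, SUR=ra:
underlying: poda-uki-ne-rep-vig
1. f -> v, k -> g, p -> b, s -> z, t -> d / V _ V: fires at position(s) 6: podauginerepvig
2. e -> o, i -> u / B C0 _: fires at position(s) 7: podaugunerepvig
3. d -> t, g -> k, v -> f / _ #: fires at position(s) 15: podaugunerepvik
4. b -> p, g -> k / _ #: no change
surface: podaugunerepvik

cell GRD=fe, ASPECT=lu, KEL=ak, SUR=so:
underlying: poda-uki-ed-mg-vz
1. f -> v, k -> g, p -> b, s -> z, t -> d / V _ V: fires at position(s) 6: podaugiedmgvz
2. e -> o, i -> u / B C0 _: fires at position(s) 7: podauguedmgvz
3. d -> t, g -> k, v -> f / _ #: no change
4. b -> p, g -> k / _ #: no change
surface: podauguedmgvz


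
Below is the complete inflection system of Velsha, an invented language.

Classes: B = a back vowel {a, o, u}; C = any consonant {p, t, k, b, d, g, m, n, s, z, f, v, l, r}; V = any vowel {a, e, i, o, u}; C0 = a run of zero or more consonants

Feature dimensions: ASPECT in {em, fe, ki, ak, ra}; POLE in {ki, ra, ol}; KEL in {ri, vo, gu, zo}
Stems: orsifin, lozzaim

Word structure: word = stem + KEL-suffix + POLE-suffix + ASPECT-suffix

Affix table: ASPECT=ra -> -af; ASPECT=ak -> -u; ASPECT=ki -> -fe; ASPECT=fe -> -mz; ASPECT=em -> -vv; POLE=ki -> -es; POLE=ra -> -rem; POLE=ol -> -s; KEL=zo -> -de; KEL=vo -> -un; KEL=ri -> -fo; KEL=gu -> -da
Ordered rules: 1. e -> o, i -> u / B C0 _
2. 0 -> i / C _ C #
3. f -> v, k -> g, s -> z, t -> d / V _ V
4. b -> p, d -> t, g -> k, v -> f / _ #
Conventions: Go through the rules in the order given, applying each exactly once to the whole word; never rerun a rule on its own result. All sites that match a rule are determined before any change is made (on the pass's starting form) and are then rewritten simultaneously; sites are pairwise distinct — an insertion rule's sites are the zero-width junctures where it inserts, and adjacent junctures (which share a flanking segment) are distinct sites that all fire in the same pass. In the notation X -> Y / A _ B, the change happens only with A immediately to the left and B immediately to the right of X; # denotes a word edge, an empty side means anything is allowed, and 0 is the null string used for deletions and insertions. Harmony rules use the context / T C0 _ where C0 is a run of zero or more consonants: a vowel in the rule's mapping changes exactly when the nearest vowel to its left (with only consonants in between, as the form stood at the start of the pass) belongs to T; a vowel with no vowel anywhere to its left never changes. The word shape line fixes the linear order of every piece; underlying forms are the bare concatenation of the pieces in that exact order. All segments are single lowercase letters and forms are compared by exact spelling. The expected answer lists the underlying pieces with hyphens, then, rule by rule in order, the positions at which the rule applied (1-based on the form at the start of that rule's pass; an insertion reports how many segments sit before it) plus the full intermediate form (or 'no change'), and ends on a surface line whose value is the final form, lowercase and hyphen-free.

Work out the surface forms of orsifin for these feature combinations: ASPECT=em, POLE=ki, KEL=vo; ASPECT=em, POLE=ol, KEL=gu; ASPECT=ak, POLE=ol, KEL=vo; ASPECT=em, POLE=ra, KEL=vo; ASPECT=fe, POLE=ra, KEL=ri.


cell ASPECT=em, POLE=ki, KEL=vo:
underlying: orsifin-un-es-vv
1. e -> o, i -> u / B C0 _: fires at position(s) 4, 10: orsufinunosvv
2. 0 -> i / C _ C #: inserts after position(s) 12: orsufinunosviv
3. f -> v, k -> g, s -> z, t -> d / V _ V: fires at position(s) 5: orsuvinunosviv
4. b -> p, d -> t, g -> k, v -> f / _ #: fires at position(s) 14: orsuvinunosvif
surface: orsuvinunosvif

cell ASPECT=em, POLE=ol, KEL=gu:
underlying: orsifin-da-s-vv
1. e -> o, i -> u / B C0 _: fires at position(s) 4: orsufindasvv
2. 0 -> i / C _ C #: inserts after position(s) 11: orsufindasviv
3. f -> v, k -> g, s -> z, t -> d / V _ V: fires at position(s) 5: orsuvindasviv
4. b -> p, d -> t, g -> k, v -> f / _ #: fires at position(s) 13: orsuvindasvif
surface: orsuvindasvif

cell ASPECT=ak, POLE=ol, KEL=vo:
underlying: orsifin-un-s-u
1. e -> o, i -> u / B C0 _: fires at position(s) 4: orsufinunsu
2. 0 -> i / C _ C #: no change
3. f -> v, k -> g, s -> z, t -> d / V _ V: fires at position(s) 5: orsuvinunsu
4. b -> p, d -> t, g -> k, v -> f / _ #: no change
surface: orsuvinunsu

cell ASPECT=em, POLE=ra, KEL=vo:
underlying: orsifin-un-rem-vv
1. e -> o, i -> u / B C0 _: fires at position(s) 4, 11: orsufinunromvv
2. 0 -> i / C _ C #: inserts after position(s) 13: orsufinunromviv
3. f -> v, k -> g, s -> z, t -> d / V _ V: fires at position(s) 5: orsuvinunromviv
4. b -> p, d -> t, g -> k, v -> f / _ #: fires at position(s) 15: orsuvinunromvif
surface: orsuvinunromvif

cell ASPECT=fe, POLE=ra, KEL=ri:
underlying: orsifin-fo-rem-mz
1. e -> o, i -> u / B C0 _: fires at position(s) 4, 11: orsufinforommz
2. 0 -> i / C _ C #: inserts after position(s) 13: orsufinforommiz
3. f -> v, k -> g, s -> z, t -> d / V _ V: fires at position(s) 5: orsuvinforommiz
4. b -> p, d -> t, g -> k, v -> f / _ #: no change
surface: orsuvinforommiz


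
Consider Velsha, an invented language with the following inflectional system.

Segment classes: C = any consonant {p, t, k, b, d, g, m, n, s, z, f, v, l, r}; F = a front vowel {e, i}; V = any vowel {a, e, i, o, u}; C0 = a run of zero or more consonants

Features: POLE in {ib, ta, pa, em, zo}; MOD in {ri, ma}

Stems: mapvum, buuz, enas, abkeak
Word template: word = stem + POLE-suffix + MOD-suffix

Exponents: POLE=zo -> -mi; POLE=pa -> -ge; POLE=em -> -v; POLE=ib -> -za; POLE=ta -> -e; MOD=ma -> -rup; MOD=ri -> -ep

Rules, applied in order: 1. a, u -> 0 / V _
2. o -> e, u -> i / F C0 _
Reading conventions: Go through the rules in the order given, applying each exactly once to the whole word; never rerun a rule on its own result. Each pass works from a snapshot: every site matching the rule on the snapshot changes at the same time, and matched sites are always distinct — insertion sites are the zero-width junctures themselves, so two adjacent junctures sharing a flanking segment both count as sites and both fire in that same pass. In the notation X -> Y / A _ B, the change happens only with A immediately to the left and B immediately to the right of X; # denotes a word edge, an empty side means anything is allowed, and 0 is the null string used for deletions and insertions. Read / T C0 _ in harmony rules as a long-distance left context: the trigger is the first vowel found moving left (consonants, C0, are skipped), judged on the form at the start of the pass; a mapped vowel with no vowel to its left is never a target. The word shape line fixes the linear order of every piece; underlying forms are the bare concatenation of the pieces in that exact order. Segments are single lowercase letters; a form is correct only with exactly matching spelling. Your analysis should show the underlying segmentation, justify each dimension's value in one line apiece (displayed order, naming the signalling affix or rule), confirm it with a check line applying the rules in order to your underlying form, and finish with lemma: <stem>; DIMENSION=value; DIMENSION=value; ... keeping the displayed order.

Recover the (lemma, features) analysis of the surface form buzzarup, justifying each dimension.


underlying: buuz-za-rup
POLE=ib - signalled by the affix -za
MOD=ma - signalled by the affix -rup
check: buuzzarup -> buzzarup -> buzzarup
lemma: buuz; POLE=ib; MOD=ma


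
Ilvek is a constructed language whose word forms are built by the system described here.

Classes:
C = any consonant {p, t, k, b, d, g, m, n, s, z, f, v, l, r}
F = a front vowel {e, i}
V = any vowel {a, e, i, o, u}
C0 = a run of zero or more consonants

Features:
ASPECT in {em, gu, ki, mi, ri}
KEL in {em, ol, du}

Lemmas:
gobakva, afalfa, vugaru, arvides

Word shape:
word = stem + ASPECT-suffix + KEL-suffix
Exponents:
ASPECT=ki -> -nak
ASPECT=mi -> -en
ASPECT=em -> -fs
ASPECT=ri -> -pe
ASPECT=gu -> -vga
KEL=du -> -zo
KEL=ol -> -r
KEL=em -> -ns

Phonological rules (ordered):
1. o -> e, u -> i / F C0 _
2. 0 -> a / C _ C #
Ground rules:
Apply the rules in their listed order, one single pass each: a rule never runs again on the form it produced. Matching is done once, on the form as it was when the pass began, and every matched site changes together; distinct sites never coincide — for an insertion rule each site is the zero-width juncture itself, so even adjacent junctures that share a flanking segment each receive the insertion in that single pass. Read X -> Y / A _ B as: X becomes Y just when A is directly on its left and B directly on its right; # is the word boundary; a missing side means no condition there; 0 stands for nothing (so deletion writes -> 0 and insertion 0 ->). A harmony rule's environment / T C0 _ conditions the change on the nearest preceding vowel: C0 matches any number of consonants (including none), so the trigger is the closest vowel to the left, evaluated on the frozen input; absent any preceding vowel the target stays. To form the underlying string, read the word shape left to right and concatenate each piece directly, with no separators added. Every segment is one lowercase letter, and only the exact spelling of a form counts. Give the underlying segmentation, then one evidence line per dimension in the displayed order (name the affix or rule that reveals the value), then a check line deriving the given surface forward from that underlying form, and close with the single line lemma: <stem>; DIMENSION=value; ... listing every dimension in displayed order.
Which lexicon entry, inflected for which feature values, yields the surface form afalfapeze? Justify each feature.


underlying: afalfa-pe-zo
ASPECT=ri - signalled by the affix -pe
KEL=du - signalled by the affix -zo
check: afalfapezo -> afalfapeze -> afalfapeze
lemma: afalfa; ASPECT=ri; KEL=du


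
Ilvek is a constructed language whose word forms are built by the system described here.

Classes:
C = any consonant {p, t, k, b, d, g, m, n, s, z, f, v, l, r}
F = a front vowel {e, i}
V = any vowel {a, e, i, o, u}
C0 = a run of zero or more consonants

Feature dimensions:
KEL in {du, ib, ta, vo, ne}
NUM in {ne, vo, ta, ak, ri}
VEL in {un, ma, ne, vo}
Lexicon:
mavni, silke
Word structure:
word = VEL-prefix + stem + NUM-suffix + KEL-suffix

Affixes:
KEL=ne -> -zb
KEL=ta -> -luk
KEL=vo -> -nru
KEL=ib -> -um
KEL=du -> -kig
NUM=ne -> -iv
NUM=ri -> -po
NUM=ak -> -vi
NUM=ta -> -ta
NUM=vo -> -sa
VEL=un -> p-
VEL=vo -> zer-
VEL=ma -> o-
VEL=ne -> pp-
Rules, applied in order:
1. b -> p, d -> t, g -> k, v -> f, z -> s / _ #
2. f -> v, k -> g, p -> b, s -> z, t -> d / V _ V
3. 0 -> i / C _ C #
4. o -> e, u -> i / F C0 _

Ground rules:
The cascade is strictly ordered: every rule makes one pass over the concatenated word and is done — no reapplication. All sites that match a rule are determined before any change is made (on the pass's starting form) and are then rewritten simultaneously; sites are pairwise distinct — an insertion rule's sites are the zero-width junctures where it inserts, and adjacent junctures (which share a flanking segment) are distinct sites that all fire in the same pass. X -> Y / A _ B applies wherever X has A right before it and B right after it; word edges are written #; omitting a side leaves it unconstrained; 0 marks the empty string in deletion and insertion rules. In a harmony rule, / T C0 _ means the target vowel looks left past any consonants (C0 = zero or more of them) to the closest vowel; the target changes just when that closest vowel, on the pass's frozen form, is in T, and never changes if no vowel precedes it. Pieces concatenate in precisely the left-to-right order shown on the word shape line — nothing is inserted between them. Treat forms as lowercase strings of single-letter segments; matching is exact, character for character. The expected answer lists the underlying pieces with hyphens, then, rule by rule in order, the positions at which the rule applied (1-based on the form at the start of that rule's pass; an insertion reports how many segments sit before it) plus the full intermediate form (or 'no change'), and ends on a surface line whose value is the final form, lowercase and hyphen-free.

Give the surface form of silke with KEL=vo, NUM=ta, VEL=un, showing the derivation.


underlying: p-silke-ta-nru
1. b -> p, d -> t, g -> k, v -> f, z -> s / _ #: no change
2. f -> v, k -> g, p -> b, s -> z, t -> d / V _ V: fires at position(s) 7: psilkedanru
3. 0 -> i / C _ C #: no change
4. o -> e, u -> i / F C0 _: no change
surface: psilkedanru


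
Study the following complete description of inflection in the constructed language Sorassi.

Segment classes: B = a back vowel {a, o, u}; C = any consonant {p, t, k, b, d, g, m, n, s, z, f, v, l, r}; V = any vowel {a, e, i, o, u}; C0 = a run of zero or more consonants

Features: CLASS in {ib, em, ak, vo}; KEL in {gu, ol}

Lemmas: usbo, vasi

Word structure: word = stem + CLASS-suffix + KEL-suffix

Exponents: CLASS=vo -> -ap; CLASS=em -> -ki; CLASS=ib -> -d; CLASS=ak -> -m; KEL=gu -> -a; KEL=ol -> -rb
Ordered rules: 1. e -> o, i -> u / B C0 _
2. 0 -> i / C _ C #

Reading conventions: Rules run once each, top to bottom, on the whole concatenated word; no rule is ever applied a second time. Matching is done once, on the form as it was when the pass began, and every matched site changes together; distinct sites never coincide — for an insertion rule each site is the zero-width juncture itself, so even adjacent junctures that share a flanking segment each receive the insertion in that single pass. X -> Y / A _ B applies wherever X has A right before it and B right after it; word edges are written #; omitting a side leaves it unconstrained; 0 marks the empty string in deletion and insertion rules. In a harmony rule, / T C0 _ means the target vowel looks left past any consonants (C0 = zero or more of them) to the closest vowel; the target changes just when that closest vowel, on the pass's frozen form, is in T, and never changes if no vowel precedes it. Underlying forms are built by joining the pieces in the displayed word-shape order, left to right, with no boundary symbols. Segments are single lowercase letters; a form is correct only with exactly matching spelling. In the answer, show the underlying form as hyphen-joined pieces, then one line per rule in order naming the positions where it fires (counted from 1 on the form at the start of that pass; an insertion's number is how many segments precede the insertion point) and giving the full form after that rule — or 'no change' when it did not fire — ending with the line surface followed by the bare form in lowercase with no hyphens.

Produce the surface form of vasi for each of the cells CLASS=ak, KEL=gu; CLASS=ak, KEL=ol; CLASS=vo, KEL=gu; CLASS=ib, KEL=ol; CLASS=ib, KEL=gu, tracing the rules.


cell CLASS=ak, KEL=gu:
underlying: vasi-m-a
1. e -> o, i -> u / B C0 _: fires at position(s) 4: vasuma
2. 0 -> i / C _ C #: no change
surface: vasuma

cell CLASS=ak, KEL=ol:
underlying: vasi-m-rb
1. e -> o, i -> u / B C0 _: fires at position(s) 4: vasumrb
2. 0 -> i / C _ C #: inserts after position(s) 6: vasumrib
surface: vasumrib

cell CLASS=vo, KEL=gu:
underlying: vasi-ap-a
1. e -> o, i -> u / B C0 _: fires at position(s) 4: vasuapa
2. 0 -> i / C _ C #: no change
surface: vasuapa

cell CLASS=ib, KEL=ol:
underlying: vasi-d-rb
1. e -> o, i -> u / B C0 _: fires at position(s) 4: vasudrb
2. 0 -> i / C _ C #: inserts after position(s) 6: vasudrib
surface: vasudrib

cell CLASS=ib, KEL=gu:
underlying: vasi-d-a
1. e -> o, i -> u / B C0 _: fires at position(s) 4: vasuda
2. 0 -> i / C _ C #: no change
surface: vasuda


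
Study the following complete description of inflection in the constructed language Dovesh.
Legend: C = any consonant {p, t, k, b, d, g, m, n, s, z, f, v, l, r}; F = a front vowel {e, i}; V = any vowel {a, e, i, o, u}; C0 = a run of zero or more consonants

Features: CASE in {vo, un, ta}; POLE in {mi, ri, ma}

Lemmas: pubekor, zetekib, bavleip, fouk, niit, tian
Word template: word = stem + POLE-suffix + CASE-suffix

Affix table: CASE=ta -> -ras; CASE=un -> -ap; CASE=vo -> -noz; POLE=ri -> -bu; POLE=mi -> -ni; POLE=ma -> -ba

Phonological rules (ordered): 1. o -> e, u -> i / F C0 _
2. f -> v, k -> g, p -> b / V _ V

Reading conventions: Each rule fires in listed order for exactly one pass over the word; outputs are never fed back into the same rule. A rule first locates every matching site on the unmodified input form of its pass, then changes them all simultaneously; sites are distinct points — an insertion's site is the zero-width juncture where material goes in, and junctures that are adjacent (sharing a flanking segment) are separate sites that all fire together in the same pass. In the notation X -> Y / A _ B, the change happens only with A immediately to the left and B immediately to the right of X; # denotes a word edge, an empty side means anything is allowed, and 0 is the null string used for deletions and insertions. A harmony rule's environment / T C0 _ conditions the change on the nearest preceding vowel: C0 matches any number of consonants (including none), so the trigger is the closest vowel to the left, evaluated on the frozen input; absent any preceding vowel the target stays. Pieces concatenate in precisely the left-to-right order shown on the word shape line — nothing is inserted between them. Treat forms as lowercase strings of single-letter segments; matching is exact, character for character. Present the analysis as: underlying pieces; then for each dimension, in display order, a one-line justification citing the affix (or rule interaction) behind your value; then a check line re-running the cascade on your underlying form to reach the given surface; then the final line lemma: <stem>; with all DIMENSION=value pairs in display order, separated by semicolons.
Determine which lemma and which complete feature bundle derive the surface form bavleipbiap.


underlying: bavleip-bu-ap
CASE=un - signalled by the affix -ap
POLE=ri - signalled by the affix -bu
check: bavleipbuap -> bavleipbiap -> bavleipbiap
lemma: bavleip; CASE=un; POLE=ri


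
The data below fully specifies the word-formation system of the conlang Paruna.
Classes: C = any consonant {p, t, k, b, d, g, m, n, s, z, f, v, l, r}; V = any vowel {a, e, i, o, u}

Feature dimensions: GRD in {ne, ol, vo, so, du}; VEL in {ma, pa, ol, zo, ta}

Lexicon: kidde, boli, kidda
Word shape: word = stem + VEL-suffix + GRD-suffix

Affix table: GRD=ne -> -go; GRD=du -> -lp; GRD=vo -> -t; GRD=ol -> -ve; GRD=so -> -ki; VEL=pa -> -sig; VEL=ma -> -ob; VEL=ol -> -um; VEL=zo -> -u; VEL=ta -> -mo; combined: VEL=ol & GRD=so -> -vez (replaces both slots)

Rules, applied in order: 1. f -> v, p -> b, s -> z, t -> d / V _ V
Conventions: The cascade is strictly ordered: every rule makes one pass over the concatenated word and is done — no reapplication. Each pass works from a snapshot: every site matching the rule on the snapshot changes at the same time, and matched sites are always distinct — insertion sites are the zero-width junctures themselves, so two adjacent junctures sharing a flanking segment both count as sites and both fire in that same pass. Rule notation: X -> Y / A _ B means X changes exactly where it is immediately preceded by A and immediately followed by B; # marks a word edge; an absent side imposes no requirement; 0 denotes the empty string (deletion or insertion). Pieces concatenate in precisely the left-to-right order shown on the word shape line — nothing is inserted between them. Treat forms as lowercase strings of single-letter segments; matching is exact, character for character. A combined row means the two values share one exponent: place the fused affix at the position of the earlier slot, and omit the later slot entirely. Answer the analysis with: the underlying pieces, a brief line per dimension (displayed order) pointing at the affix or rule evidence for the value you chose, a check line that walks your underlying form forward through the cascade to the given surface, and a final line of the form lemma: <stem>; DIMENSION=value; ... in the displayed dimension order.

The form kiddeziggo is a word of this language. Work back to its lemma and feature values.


underlying: kidde-sig-go
GRD=ne - signalled by the affix -go
VEL=pa - signalled by the affix -sig
check: kiddesiggo -> kiddeziggo
lemma: kidde; GRD=ne; VEL=pa


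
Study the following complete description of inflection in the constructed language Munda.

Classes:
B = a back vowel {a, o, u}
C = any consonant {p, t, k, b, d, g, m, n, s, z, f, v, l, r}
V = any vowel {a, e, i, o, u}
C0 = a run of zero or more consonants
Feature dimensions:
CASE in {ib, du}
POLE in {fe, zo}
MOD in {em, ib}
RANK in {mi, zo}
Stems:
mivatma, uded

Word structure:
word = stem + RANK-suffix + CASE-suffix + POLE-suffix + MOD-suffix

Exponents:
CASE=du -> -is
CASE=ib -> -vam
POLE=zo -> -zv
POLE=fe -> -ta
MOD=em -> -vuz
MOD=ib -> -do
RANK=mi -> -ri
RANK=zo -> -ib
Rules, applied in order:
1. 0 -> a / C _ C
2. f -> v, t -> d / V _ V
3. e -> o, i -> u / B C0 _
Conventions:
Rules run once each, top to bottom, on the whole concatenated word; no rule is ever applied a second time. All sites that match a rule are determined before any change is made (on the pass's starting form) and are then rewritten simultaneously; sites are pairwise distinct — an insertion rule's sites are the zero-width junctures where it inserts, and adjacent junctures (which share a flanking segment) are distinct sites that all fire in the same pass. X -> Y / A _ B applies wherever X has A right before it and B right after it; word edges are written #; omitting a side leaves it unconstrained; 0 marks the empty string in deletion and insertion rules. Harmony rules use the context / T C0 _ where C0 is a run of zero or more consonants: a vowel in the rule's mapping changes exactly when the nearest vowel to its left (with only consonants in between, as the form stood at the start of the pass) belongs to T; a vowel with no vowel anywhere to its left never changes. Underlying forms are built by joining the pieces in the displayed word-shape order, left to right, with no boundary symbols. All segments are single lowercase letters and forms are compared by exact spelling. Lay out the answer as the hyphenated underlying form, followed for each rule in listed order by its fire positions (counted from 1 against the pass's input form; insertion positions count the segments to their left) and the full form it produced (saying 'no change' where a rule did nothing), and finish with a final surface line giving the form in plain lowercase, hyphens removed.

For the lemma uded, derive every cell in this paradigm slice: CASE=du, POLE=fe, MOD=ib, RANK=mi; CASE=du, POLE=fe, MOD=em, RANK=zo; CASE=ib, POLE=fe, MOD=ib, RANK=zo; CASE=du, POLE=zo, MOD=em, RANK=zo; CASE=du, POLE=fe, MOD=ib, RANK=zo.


cell CASE=du, POLE=fe, MOD=ib, RANK=mi:
underlying: uded-ri-is-ta-do
1. 0 -> a / C _ C: inserts after position(s) 4, 8: udedariisatado
2. f -> v, t -> d / V _ V: fires at position(s) 11: udedariisadado
3. e -> o, i -> u / B C0 _: fires at position(s) 3, 7: udodaruisadado
surface: udodaruisadado

cell CASE=du, POLE=fe, MOD=em, RANK=zo:
underlying: uded-ib-is-ta-vuz
1. 0 -> a / C _ C: inserts after position(s) 8: udedibisatavuz
2. f -> v, t -> d / V _ V: fires at position(s) 10: udedibisadavuz
3. e -> o, i -> u / B C0 _: fires at position(s) 3: udodibisadavuz
surface: udodibisadavuz

cell CASE=ib, POLE=fe, MOD=ib, RANK=zo:
underlying: uded-ib-vam-ta-do
1. 0 -> a / C _ C: inserts after position(s) 6, 9: udedibavamatado
2. f -> v, t -> d / V _ V: fires at position(s) 12: udedibavamadado
3. e -> o, i -> u / B C0 _: fires at position(s) 3: udodibavamadado
surface: udodibavamadado

cell CASE=du, POLE=zo, MOD=em, RANK=zo:
underlying: uded-ib-is-zv-vuz
1. 0 -> a / C _ C: inserts after position(s) 8, 9, 10: udedibisazavavuz
2. f -> v, t -> d / V _ V: no change
3. e -> o, i -> u / B C0 _: fires at position(s) 3: udodibisazavavuz
surface: udodibisazavavuz

cell CASE=du, POLE=fe, MOD=ib, RANK=zo:
underlying: uded-ib-is-ta-do
1. 0 -> a / C _ C: inserts after position(s) 8: udedibisatado
2. f -> v, t -> d / V _ V: fires at position(s) 10: udedibisadado
3. e -> o, i -> u / B C0 _: fires at position(s) 3: udodibisadado
surface: udodibisadado


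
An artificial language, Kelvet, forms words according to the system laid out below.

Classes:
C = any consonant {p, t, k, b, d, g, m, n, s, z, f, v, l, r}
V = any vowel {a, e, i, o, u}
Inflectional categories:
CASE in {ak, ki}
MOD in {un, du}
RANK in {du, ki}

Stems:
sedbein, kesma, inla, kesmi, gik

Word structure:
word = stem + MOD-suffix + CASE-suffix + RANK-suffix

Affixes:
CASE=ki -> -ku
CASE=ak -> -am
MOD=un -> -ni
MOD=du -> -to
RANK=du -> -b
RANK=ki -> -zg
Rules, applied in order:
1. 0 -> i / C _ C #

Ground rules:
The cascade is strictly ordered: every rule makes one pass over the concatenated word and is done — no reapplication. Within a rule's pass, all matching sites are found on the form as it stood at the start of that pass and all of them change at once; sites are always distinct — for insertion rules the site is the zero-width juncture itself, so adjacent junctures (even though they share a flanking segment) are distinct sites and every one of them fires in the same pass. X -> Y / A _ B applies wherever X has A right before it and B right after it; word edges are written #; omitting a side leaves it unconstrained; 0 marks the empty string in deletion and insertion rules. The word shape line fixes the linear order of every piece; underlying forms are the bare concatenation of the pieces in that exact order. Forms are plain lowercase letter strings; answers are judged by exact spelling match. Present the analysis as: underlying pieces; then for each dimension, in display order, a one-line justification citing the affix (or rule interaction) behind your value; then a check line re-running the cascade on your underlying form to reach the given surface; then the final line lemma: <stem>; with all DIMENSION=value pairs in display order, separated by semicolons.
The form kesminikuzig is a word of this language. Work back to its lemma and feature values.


underlying: kesmi-ni-ku-zg
CASE=ki - signalled by the affix -ku
MOD=un - signalled by the affix -ni
RANK=ki - signalled by the affix -zg
check: kesminikuzg -> kesminikuzig
lemma: kesmi; CASE=ki; MOD=un; RANK=ki
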